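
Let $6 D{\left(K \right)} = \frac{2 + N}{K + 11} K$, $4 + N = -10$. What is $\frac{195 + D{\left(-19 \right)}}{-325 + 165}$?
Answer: $- \frac{761}{640} \approx -1.1891$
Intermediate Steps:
$N = -14$ ($N = -4 - 10 = -14$)
$D{\left(K \right)} = - \frac{2 K}{11 + K}$ ($D{\left(K \right)} = \frac{\frac{2 - 14}{K + 11} K}{6} = \frac{- \frac{12}{11 + K} K}{6} = \frac{\left(-12\right) K \frac{1}{11 + K}}{6} = - \frac{2 K}{11 + K}$)
$\frac{195 + D{\left(-19 \right)}}{-325 + 165} = \frac{195 - - \frac{38}{11 - 19}}{-325 + 165} = \frac{195 - - \frac{38}{-8}}{-160} = \left(195 - \left(-38\right) \left(- \frac{1}{8}\right)\right) \left(- \frac{1}{160}\right) = \left(195 - \frac{19}{4}\right) \left(- \frac{1}{160}\right) = \frac{761}{4} \left(- \frac{1}{160}\right) = - \frac{761}{640}$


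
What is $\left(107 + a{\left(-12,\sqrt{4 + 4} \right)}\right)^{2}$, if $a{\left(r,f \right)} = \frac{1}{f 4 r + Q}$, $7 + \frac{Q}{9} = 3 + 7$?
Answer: $\frac{398663436452}{34821801} - \frac{13469824 \sqrt{2}}{11607267} \approx 11447.0$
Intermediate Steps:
$Q = 27$ ($Q = -63 + 9 \left(3 + 7\right) = -63 + 9 \cdot 10 = -63 + 90 = 27$)
$a{\left(r,f \right)} = \frac{1}{27 + 4 f r}$ ($a{\left(r,f \right)} = \frac{1}{f 4 r + 27} = \frac{1}{4 f r + 27} = \frac{1}{27 + 4 f r}$)
$\left(107 + a{\left(-12,\sqrt{4 + 4} \right)}\right)^{2} = \left(107 + \frac{1}{27 + 4 \sqrt{4 + 4} \left(-12\right)}\right)^{2} = \left(107 + \frac{1}{27 + 4 \sqrt{8} \left(-12\right)}\right)^{2} = \left(107 + \frac{1}{27 + 4 \cdot 2 \sqrt{2} \left(-12\right)}\right)^{2} = \left(107 + \frac{1}{27 - 96 \sqrt{2}}\right)^{2}$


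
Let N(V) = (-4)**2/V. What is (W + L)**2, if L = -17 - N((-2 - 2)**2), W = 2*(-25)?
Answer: 4624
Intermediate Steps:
N(V) = 16/V
W = -50
L = -18 (L = -17 - 16/((-2 - 2)**2) = -17 - 16/((-4)**2) = -17 - 16/16 = -17 - 1*1 = -17 - 1 = -18)
(W + L)**2 = (-50 - 18)**2 = (-68)**2 = 4624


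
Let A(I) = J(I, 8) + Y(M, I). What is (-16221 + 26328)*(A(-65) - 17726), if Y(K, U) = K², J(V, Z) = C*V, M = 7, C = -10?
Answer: -172091889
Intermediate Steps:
J(V, Z) = -10*V
A(I) = 49 - 10*I (A(I) = -10*I + 7² = -10*I + 49 = 49 - 10*I)
(-16221 + 26328)*(A(-65) - 17726) = (-16221 + 26328)*((49 - 10*(-65)) - 17726) = 10107*((49 + 650) - 17726) = 10107*(699 - 17726) = 10107*(-17027) = -172091889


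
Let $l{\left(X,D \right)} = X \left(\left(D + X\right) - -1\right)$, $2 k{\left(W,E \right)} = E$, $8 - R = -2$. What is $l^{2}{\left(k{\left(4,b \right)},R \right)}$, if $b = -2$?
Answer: $100$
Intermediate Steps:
$R = 10$ ($R = 8 - -2 = 8 + 2 = 10$)
$k{\left(W,E \right)} = \frac{E}{2}$
$l{\left(X,D \right)} = X \left(1 + D + X\right)$ ($l{\left(X,D \right)} = X \left(\left(D + X\right) + 1\right) = X \left(1 + D + X\right)$)
$l^{2}{\left(k{\left(4,b \right)},R \right)} = \left(\frac{1}{2} \left(-2\right) \left(1 + 10 + \frac{1}{2} \left(-2\right)\right)\right)^{2} = \left(- (1 + 10 - 1)\right)^{2} = \left(\left(-1\right) 10\right)^{2} = \left(-10\right)^{2} = 100$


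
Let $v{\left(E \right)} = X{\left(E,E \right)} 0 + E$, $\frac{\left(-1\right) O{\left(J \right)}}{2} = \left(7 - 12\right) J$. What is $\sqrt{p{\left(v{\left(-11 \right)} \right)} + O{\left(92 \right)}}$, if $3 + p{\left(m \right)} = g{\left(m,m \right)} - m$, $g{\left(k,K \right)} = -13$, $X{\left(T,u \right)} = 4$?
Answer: $\sqrt{915} \approx 30.249$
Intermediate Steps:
$O{\left(J \right)} = 10 J$ ($O{\left(J \right)} = - 2 \left(7 - 12\right) J = - 2 \left(- 5 J\right) = 10 J$)
$v{\left(E \right)} = E$ ($v{\left(E \right)} = 4 \cdot 0 + E = 0 + E = E$)
$p{\left(m \right)} = -16 - m$ ($p{\left(m \right)} = -3 - \left(13 + m\right) = -16 - m$)
$\sqrt{p{\left(v{\left(-11 \right)} \right)} + O{\left(92 \right)}} = \sqrt{\left(-16 - -11\right) + 10 \cdot 92} = \sqrt{\left(-16 + 11\right) + 920} = \sqrt{-5 + 920} = \sqrt{915}$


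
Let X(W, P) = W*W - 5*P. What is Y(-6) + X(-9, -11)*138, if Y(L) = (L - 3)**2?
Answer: 18849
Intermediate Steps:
X(W, P) = W**2 - 5*P
Y(L) = (-3 + L)**2
Y(-6) + X(-9, -11)*138 = (-3 - 6)**2 + ((-9)**2 - 5*(-11))*138 = (-9)**2 + (81 + 55)*138 = 81 + 136*138 = 81 + 18768 = 18849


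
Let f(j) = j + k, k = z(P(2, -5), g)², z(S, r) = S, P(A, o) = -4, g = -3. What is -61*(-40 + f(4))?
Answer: 1220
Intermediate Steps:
k = 16 (k = (-4)² = 16)
f(j) = 16 + j (f(j) = j + 16 = 16 + j)
-61*(-40 + f(4)) = -61*(-40 + (16 + 4)) = -61*(-40 + 20) = -61*(-20) = 1220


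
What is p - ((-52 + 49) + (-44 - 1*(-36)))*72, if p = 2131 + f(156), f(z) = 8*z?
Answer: 4171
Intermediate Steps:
p = 3379 (p = 2131 + 8*156 = 2131 + 1248 = 3379)
p - ((-52 + 49) + (-44 - 1*(-36)))*72 = 3379 - ((-52 + 49) + (-44 - 1*(-36)))*72 = 3379 - (-3 + (-44 + 36))*72 = 3379 - (-3 - 8)*72 = 3379 - (-11)*72 = 3379 - 1*(-792) = 3379 + 792 = 4171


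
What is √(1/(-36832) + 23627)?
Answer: √2003268684226/9208 ≈ 153.71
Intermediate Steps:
√(1/(-36832) + 23627) = √(-1/36832 + 23627) = √(870229663/36832) = √2003268684226/9208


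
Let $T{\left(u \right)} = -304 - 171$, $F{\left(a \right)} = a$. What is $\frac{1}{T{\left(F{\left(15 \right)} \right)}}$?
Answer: $- \frac{1}{475} \approx -0.0021053$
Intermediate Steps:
$T{\left(u \right)} = -475$
$\frac{1}{T{\left(F{\left(15 \right)} \right)}} = \frac{1}{-475} = - \frac{1}{475}$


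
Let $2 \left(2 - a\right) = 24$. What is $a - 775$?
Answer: $-785$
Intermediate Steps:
$a = -10$ ($a = 2 - 12 = -10$)
$a - 775 = -10 - 775 = -785$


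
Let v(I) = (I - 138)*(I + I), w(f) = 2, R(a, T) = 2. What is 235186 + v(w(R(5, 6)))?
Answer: 234642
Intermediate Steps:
v(I) = 2*I*(-138 + I) (v(I) = (-138 + I)*(2*I) = 2*I*(-138 + I))
235186 + v(w(R(5, 6))) = 235186 + 2*2*(-138 + 2) = 235186 + 2*2*(-136) = 235186 - 544 = 234642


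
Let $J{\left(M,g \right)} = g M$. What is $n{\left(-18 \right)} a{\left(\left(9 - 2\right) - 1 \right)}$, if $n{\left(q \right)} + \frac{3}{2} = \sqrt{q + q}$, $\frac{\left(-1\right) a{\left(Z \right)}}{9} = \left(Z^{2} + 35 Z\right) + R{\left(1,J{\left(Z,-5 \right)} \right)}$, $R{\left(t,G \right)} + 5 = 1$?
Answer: $3267 - 13068 i \approx 3267.0 - 13068.0 i$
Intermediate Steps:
$J{\left(M,g \right)} = M g$
$R{\left(t,G \right)} = -4$ ($R{\left(t,G \right)} = -5 + 1 = -4$)
$a{\left(Z \right)} = 36 - 315 Z - 9 Z^{2}$ ($a{\left(Z \right)} = - 9 \left(\left(Z^{2} + 35 Z\right) - 4\right) = - 9 \left(-4 + Z^{2} + 35 Z\right) = 36 - 315 Z - 9 Z^{2}$)
$n{\left(q \right)} = - \frac{3}{2} + \sqrt{2} \sqrt{q}$ ($n{\left(q \right)} = - \frac{3}{2} + \sqrt{q + q} = - \frac{3}{2} + \sqrt{2 q} = - \frac{3}{2} + \sqrt{2} \sqrt{q}$)
$n{\left(-18 \right)} a{\left(\left(9 - 2\right) - 1 \right)} = \left(- \frac{3}{2} + \sqrt{2} \sqrt{-18}\right) \left(36 - 315 \left(\left(9 - 2\right) - 1\right) - 9 \left(\left(9 - 2\right) - 1\right)^{2}\right) = \left(- \frac{3}{2} + \sqrt{2} \cdot 3 i \sqrt{2}\right) \left(36 - 315 \left(\left(9 - 2\right) - 1\right) - 9 \left(\left(9 - 2\right) - 1\right)^{2}\right) = \left(- \frac{3}{2} + 6 i\right) \left(36 - 315 \left(7 - 1\right) - 9 \left(7 - 1\right)^{2}\right) = \left(- \frac{3}{2} + 6 i\right) \left(36 - 1890 - 9 \cdot 6^{2}\right) = \left(- \frac{3}{2} + 6 i\right) \left(36 - 1890 - 324\right) = \left(- \frac{3}{2} + 6 i\right) \left(-2178\right) = 3267 - 13068 i$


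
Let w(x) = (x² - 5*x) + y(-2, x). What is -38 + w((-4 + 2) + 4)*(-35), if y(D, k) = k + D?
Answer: 172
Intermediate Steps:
y(D, k) = D + k
w(x) = -2 + x² - 4*x (w(x) = (x² - 5*x) + (-2 + x) = -2 + x² - 4*x)
-38 + w((-4 + 2) + 4)*(-35) = -38 + (-2 + ((-4 + 2) + 4)² - 4*((-4 + 2) + 4))*(-35) = -38 + (-2 + (-2 + 4)² - 4*(-2 + 4))*(-35) = -38 + (-2 + 2² - 4*2)*(-35) = -38 + (-2 + 4 - 8)*(-35) = -38 - 6*(-35) = -38 + 210 = 172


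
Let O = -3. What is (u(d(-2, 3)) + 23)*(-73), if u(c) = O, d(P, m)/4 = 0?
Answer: -1460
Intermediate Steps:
d(P, m) = 0 (d(P, m) = 4*0 = 0)
u(c) = -3
(u(d(-2, 3)) + 23)*(-73) = (-3 + 23)*(-73) = 20*(-73) = -1460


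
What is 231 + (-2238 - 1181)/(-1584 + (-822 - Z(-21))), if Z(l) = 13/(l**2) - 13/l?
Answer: 246675471/1061332 ≈ 232.42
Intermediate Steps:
Z(l) = -13/l + 13/l**2 (Z(l) = 13/l**2 - 13/l = -13/l + 13/l**2)
231 + (-2238 - 1181)/(-1584 + (-822 - Z(-21))) = 231 + (-2238 - 1181)/(-1584 + (-822 - 13*(1 - 1*(-21))/(-21)**2)) = 231 - 3419/(-1584 + (-822 - 13*(1 + 21)/441)) = 231 - 3419/(-1584 + (-822 - 13*22/441)) = 231 - 3419/(-1584 + (-822 - 1*286/441)) = 231 - 3419/(-1584 + (-822 - 286/441)) = 231 - 3419/(-1584 - 362788/441) = 231 - 3419/(-1061332/441) = 231 - 3419*(-441/1061332) = 231 + 1507779/1061332 = 246675471/1061332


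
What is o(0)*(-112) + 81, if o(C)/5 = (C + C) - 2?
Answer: 1201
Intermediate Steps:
o(C) = -10 + 10*C (o(C) = 5*((C + C) - 2) = 5*(2*C - 2) = 5*(-2 + 2*C) = -10 + 10*C)
o(0)*(-112) + 81 = (-10 + 10*0)*(-112) + 81 = (-10 + 0)*(-112) + 81 = -10*(-112) + 81 = 1120 + 81 = 1201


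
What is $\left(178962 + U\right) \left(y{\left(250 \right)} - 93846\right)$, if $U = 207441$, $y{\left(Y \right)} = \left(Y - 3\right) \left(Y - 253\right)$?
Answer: $-36548700561$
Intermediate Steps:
$y{\left(Y \right)} = \left(-253 + Y\right) \left(-3 + Y\right)$ ($y{\left(Y \right)} = \left(-3 + Y\right) \left(-253 + Y\right) = \left(-253 + Y\right) \left(-3 + Y\right)$)
$\left(178962 + U\right) \left(y{\left(250 \right)} - 93846\right) = \left(178962 + 207441\right) \left(\left(759 + 250^{2} - 64000\right) - 93846\right) = 386403 \left(\left(759 + 62500 - 64000\right) - 93846\right) = 386403 \left(-741 - 93846\right) = 386403 \left(-94587\right) = -36548700561$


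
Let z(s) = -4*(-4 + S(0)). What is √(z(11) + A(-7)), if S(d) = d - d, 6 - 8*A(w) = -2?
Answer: √17 ≈ 4.1231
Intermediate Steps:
A(w) = 1 (A(w) = ¾ - ⅛*(-2) = ¾ + ¼ = 1)
S(d) = 0
z(s) = 16 (z(s) = -4*(-4 + 0) = -4*(-4) = 16)
√(z(11) + A(-7)) = √(16 + 1) = √17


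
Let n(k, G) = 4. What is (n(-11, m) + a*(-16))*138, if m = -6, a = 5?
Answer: -10488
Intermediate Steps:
(n(-11, m) + a*(-16))*138 = (4 + 5*(-16))*138 = (4 - 80)*138 = -76*138 = -10488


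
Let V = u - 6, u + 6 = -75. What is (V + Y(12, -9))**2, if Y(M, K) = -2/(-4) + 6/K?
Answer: 273529/36 ≈ 7598.0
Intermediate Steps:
u = -81 (u = -6 - 75 = -81)
Y(M, K) = 1/2 + 6/K (Y(M, K) = -2*(-1/4) + 6/K = 1/2 + 6/K)
V = -87 (V = -81 - 6 = -87)
(V + Y(12, -9))**2 = (-87 + (1/2)*(12 - 9)/(-9))**2 = (-87 + (1/2)*(-1/9)*3)**2 = (-87 - 1/6)**2 = (-523/6)**2 = 273529/36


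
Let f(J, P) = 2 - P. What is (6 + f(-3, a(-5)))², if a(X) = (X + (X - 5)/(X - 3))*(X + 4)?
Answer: 289/16 ≈ 18.063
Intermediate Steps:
a(X) = (4 + X)*(X + (-5 + X)/(-3 + X)) (a(X) = (X + (-5 + X)/(-3 + X))*(4 + X) = (4 + X)*(X + (-5 + X)/(-3 + X)))
(6 + f(-3, a(-5)))² = (6 + (2 - (-20 + (-5)³ - 13*(-5) + 2*(-5)²)/(-3 - 5)))² = (6 + (2 - (-20 - 125 + 65 + 2*25)/(-8)))² = (6 + (2 - (-1)*(-20 - 125 + 65 + 50)/8))² = (6 + (2 - (-1)*(-30)/8))² = (6 + (2 - 1*15/4))² = (6 + (2 - 15/4))² = (6 - 7/4)² = (17/4)² = 289/16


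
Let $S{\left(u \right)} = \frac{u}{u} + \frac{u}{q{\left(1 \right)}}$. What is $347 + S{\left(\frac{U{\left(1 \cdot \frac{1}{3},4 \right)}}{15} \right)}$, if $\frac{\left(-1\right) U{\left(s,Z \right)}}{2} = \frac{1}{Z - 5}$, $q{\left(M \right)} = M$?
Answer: $\frac{5222}{15} \approx 348.13$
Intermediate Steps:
$U{\left(s,Z \right)} = - \frac{2}{-5 + Z}$ ($U{\left(s,Z \right)} = - \frac{2}{Z - 5} = - \frac{2}{-5 + Z}$)
$S{\left(u \right)} = 1 + u$ ($S{\left(u \right)} = \frac{u}{u} + \frac{u}{1} = 1 + u 1 = 1 + u$)
$347 + S{\left(\frac{U{\left(1 \cdot \frac{1}{3},4 \right)}}{15} \right)} = 347 + \left(1 + \frac{\left(-2\right) \frac{1}{-5 + 4}}{15}\right) = 347 + \left(1 + - \frac{2}{-1} \cdot \frac{1}{15}\right) = 347 + \left(1 + \left(-2\right) \left(-1\right) \frac{1}{15}\right) = 347 + \left(1 + 2 \cdot \frac{1}{15}\right) = 347 + \left(1 + \frac{2}{15}\right) = 347 + \frac{17}{15} = \frac{5222}{15}$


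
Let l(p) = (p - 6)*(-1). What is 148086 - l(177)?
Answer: 148257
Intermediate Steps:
l(p) = 6 - p (l(p) = (-6 + p)*(-1) = 6 - p)
148086 - l(177) = 148086 - (6 - 1*177) = 148086 - (6 - 177) = 148086 - 1*(-171) = 148086 + 171 = 148257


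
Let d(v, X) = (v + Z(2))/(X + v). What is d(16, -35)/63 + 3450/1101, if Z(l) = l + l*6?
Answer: 455180/146433 ≈ 3.1085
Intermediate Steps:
Z(l) = 7*l (Z(l) = l + 6*l = 7*l)
d(v, X) = (14 + v)/(X + v) (d(v, X) = (v + 7*2)/(X + v) = (v + 14)/(X + v) = (14 + v)/(X + v))
d(16, -35)/63 + 3450/1101 = ((14 + 16)/(-35 + 16))/63 + 3450/1101 = (30/(-19))*(1/63) + 3450*(1/1101) = -1/19*30*(1/63) + 1150/367 = -30/19*1/63 + 1150/367 = -10/399 + 1150/367 = 455180/146433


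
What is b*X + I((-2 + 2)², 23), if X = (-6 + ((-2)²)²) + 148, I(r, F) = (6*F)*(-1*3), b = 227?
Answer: 35452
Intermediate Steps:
I(r, F) = -18*F (I(r, F) = (6*F)*(-3) = -18*F)
X = 158 (X = (-6 + 4²) + 148 = (-6 + 16) + 148 = 10 + 148 = 158)
b*X + I((-2 + 2)², 23) = 227*158 - 18*23 = 35866 - 414 = 35452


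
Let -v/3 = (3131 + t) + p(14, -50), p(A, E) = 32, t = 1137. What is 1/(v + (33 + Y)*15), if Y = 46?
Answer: -1/11715 ≈ -8.5361e-5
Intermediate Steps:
v = -12900 (v = -3*((3131 + 1137) + 32) = -3*(4268 + 32) = -3*4300 = -12900)
1/(v + (33 + Y)*15) = 1/(-12900 + (33 + 46)*15) = 1/(-12900 + 79*15) = 1/(-12900 + 1185) = 1/(-11715) = -1/11715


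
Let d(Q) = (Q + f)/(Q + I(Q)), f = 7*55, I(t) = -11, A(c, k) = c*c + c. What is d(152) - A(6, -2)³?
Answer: -3481957/47 ≈ -74084.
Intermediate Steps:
A(c, k) = c + c² (A(c, k) = c² + c = c + c²)
f = 385
d(Q) = (385 + Q)/(-11 + Q) (d(Q) = (Q + 385)/(Q - 11) = (385 + Q)/(-11 + Q))
d(152) - A(6, -2)³ = (385 + 152)/(-11 + 152) - (6*(1 + 6))³ = 537/141 - (6*7)³ = (1/141)*537 - 1*42³ = 179/47 - 1*74088 = 179/47 - 74088 = -3481957/47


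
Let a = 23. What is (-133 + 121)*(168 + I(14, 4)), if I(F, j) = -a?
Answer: -1740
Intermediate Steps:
I(F, j) = -23 (I(F, j) = -1*23 = -23)
(-133 + 121)*(168 + I(14, 4)) = (-133 + 121)*(168 - 23) = -12*145 = -1740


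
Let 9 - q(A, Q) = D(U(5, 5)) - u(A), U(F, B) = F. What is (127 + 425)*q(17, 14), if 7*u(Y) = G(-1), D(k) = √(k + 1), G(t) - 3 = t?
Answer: 35880/7 - 552*√6 ≈ 3773.6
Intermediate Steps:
G(t) = 3 + t
D(k) = √(1 + k)
u(Y) = 2/7 (u(Y) = (3 - 1)/7 = (⅐)*2 = 2/7)
q(A, Q) = 65/7 - √6 (q(A, Q) = 9 - (√(1 + 5) - 1*2/7) = 9 - (√6 - 2/7) = 9 - (-2/7 + √6) = 9 + (2/7 - √6) = 65/7 - √6)
(127 + 425)*q(17, 14) = (127 + 425)*(65/7 - √6) = 552*(65/7 - √6) = 35880/7 - 552*√6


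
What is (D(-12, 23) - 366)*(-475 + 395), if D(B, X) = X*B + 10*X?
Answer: 32960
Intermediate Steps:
D(B, X) = 10*X + B*X (D(B, X) = B*X + 10*X = 10*X + B*X)
(D(-12, 23) - 366)*(-475 + 395) = (23*(10 - 12) - 366)*(-475 + 395) = (23*(-2) - 366)*(-80) = (-46 - 366)*(-80) = -412*(-80) = 32960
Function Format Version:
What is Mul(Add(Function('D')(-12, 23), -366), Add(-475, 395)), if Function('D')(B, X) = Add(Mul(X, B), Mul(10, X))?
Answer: 32960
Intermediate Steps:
Function('D')(B, X) = Add(Mul(10, X), Mul(B, X)) (Function('D')(B, X) = Add(Mul(B, X), Mul(10, X)) = Add(Mul(10, X), Mul(B, X)))
Mul(Add(Function('D')(-12, 23), -366), Add(-475, 395)) = Mul(Add(Mul(23, Add(10, -12)), -366), Add(-475, 395)) = Mul(Add(Mul(23, -2), -366), -80) = Mul(Add(-46, -366), -80) = Mul(-412, -80) = 32960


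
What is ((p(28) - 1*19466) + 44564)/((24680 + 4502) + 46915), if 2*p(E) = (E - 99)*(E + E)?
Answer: 23110/76097 ≈ 0.30369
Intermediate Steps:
p(E) = E*(-99 + E) (p(E) = ((E - 99)*(E + E))/2 = ((-99 + E)*(2*E))/2 = (2*E*(-99 + E))/2 = E*(-99 + E))
((p(28) - 1*19466) + 44564)/((24680 + 4502) + 46915) = ((28*(-99 + 28) - 1*19466) + 44564)/((24680 + 4502) + 46915) = ((28*(-71) - 19466) + 44564)/(29182 + 46915) = ((-1988 - 19466) + 44564)/76097 = (-21454 + 44564)*(1/76097) = 23110*(1/76097) = 23110/76097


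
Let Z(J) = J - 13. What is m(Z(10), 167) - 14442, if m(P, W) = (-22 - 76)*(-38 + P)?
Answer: -10424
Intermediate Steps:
Z(J) = -13 + J
m(P, W) = 3724 - 98*P (m(P, W) = -98*(-38 + P) = 3724 - 98*P)
m(Z(10), 167) - 14442 = (3724 - 98*(-13 + 10)) - 14442 = (3724 - 98*(-3)) - 14442 = (3724 + 294) - 14442 = 4018 - 14442 = -10424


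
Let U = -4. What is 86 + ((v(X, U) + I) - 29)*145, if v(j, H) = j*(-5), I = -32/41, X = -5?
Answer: -24894/41 ≈ -607.17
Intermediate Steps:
I = -32/41 (I = -32*1/41 = -32/41 ≈ -0.78049)
v(j, H) = -5*j
86 + ((v(X, U) + I) - 29)*145 = 86 + ((-5*(-5) - 32/41) - 29)*145 = 86 + ((25 - 32/41) - 29)*145 = 86 + (993/41 - 29)*145 = 86 - 196/41*145 = 86 - 28420/41 = -24894/41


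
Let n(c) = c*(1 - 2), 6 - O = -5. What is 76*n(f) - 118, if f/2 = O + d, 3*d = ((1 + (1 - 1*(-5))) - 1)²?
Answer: -3614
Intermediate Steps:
O = 11 (O = 6 - 1*(-5) = 6 + 5 = 11)
d = 12 (d = ((1 + (1 - 1*(-5))) - 1)²/3 = ((1 + (1 + 5)) - 1)²/3 = ((1 + 6) - 1)²/3 = (7 - 1)²/3 = (⅓)*6² = (⅓)*36 = 12)
f = 46 (f = 2*(11 + 12) = 2*23 = 46)
n(c) = -c (n(c) = c*(-1) = -c)
76*n(f) - 118 = 76*(-1*46) - 118 = 76*(-46) - 118 = -3496 - 118 = -3614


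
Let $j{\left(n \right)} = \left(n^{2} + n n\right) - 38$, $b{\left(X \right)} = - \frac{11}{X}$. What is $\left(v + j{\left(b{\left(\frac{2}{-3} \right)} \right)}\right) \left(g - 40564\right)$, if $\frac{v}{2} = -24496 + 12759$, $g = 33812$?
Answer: $155076560$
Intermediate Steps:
$v = -23474$ ($v = 2 \left(-24496 + 12759\right) = 2 \left(-11737\right) = -23474$)
$j{\left(n \right)} = -38 + 2 n^{2}$ ($j{\left(n \right)} = \left(n^{2} + n^{2}\right) - 38 = 2 n^{2} - 38 = -38 + 2 n^{2}$)
$\left(v + j{\left(b{\left(\frac{2}{-3} \right)} \right)}\right) \left(g - 40564\right) = \left(-23474 - \left(38 - 2 \left(- \frac{11}{2 \frac{1}{-3}}\right)^{2}\right)\right) \left(33812 - 40564\right) = \left(-23474 - \left(38 - 2 \left(- \frac{11}{2 \left(- \frac{1}{3}\right)}\right)^{2}\right)\right) \left(-6752\right) = \left(-23474 - \left(38 - 2 \left(- \frac{11}{- \frac{2}{3}}\right)^{2}\right)\right) \left(-6752\right) = \left(-23474 - \left(38 - 2 \left(\left(-11\right) \left(- \frac{3}{2}\right)\right)^{2}\right)\right) \left(-6752\right) = \left(-23474 - \left(38 - 2 \left(\frac{33}{2}\right)^{2}\right)\right) \left(-6752\right) = \left(-23474 + \left(-38 + 2 \cdot \frac{1089}{4}\right)\right) \left(-6752\right) = \left(-23474 + \left(-38 + \frac{1089}{2}\right)\right) \left(-6752\right) = \left(-23474 + \frac{1013}{2}\right) \left(-6752\right) = \left(- \frac{45935}{2}\right) \left(-6752\right) = 155076560$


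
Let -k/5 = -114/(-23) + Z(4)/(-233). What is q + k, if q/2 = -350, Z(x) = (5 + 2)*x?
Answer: -3880890/5359 ≈ -724.18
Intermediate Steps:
Z(x) = 7*x
k = -129590/5359 (k = -5*(-114/(-23) + (7*4)/(-233)) = -5*(-114*(-1/23) + 28*(-1/233)) = -5*(114/23 - 28/233) = -5*25918/5359 = -129590/5359 ≈ -24.182)
q = -700 (q = 2*(-350) = -700)
q + k = -700 - 129590/5359 = -3880890/5359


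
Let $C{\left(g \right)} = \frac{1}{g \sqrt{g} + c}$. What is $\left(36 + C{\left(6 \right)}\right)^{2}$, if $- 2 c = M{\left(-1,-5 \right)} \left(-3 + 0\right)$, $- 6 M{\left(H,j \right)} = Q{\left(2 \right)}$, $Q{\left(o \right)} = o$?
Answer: $\frac{965348356}{744769} + \frac{1491360 \sqrt{6}}{744769} \approx 1301.1$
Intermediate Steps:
$M{\left(H,j \right)} = - \frac{1}{3}$ ($M{\left(H,j \right)} = \left(- \frac{1}{6}\right) 2 = - \frac{1}{3}$)
$c = - \frac{1}{2}$ ($c = - \frac{\left(- \frac{1}{3}\right) \left(-3 + 0\right)}{2} = - \frac{\left(- \frac{1}{3}\right) \left(-3\right)}{2} = \left(- \frac{1}{2}\right) 1 = - \frac{1}{2} \approx -0.5$)
$C{\left(g \right)} = \frac{1}{- \frac{1}{2} + g^{\frac{3}{2}}}$ ($C{\left(g \right)} = \frac{1}{g \sqrt{g} - \frac{1}{2}} = \frac{1}{g^{\frac{3}{2}} - \frac{1}{2}} = \frac{1}{- \frac{1}{2} + g^{\frac{3}{2}}}$)
$\left(36 + C{\left(6 \right)}\right)^{2} = \left(36 + \frac{2}{-1 + 2 \cdot 6^{\frac{3}{2}}}\right)^{2} = \left(36 + \frac{2}{-1 + 2 \cdot 6 \sqrt{6}}\right)^{2} = \left(36 + \frac{2}{-1 + 12 \sqrt{6}}\right)^{2}$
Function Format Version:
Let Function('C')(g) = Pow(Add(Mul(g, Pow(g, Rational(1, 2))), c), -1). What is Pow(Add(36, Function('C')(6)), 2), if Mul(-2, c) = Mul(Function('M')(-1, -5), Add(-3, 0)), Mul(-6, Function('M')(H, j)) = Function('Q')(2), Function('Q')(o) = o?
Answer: Add(Rational(965348356, 744769), Mul(Rational(1491360, 744769), Pow(6, Rational(1, 2)))) ≈ 1301.1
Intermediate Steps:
Function('M')(H, j) = Rational(-1, 3) (Function('M')(H, j) = Mul(Rational(-1, 6), 2) = Rational(-1, 3))
c = Rational(-1, 2) (c = Mul(Rational(-1, 2), Mul(Rational(-1, 3), Add(-3, 0))) = Mul(Rational(-1, 2), Mul(Rational(-1, 3), -3)) = Mul(Rational(-1, 2), 1) = Rational(-1, 2) ≈ -0.50000)
Function('C')(g) = Pow(Add(Rational(-1, 2), Pow(g, Rational(3, 2))), -1) (Function('C')(g) = Pow(Add(Mul(g, Pow(g, Rational(1, 2))), Rational(-1, 2)), -1) = Pow(Add(Pow(g, Rational(3, 2)), Rational(-1, 2)), -1) = Pow(Add(Rational(-1, 2), Pow(g, Rational(3, 2))), -1))
Pow(Add(36, Function('C')(6)), 2) = Pow(Add(36, Mul(2, Pow(Add(-1, Mul(2, Pow(6, Rational(3, 2)))), -1))), 2) = Pow(Add(36, Mul(2, Pow(Add(-1, Mul(2, Mul(6, Pow(6, Rational(1, 2))))), -1))), 2) = Pow(Add(36, Mul(2, Pow(Add(-1, Mul(12, Pow(6, Rational(1, 2)))), -1))), 2)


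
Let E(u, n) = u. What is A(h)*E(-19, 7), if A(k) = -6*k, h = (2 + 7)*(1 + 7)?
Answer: 8208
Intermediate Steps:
h = 72 (h = 9*8 = 72)
A(h)*E(-19, 7) = -6*72*(-19) = -432*(-19) = 8208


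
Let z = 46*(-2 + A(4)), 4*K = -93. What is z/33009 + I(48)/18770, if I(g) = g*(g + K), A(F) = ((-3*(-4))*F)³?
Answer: 47762416246/309789465 ≈ 154.18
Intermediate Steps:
K = -93/4 (K = (¼)*(-93) = -93/4 ≈ -23.250)
A(F) = 1728*F³ (A(F) = (12*F)³ = 1728*F³)
I(g) = g*(-93/4 + g) (I(g) = g*(g - 93/4) = g*(-93/4 + g))
z = 5087140 (z = 46*(-2 + 1728*4³) = 46*(-2 + 1728*64) = 46*(-2 + 110592) = 46*110590 = 5087140)
z/33009 + I(48)/18770 = 5087140/33009 + ((¼)*48*(-93 + 4*48))/18770 = 5087140*(1/33009) + ((¼)*48*(-93 + 192))*(1/18770) = 5087140/33009 + ((¼)*48*99)*(1/18770) = 5087140/33009 + 1188*(1/18770) = 5087140/33009 + 594/9385 = 47762416246/309789465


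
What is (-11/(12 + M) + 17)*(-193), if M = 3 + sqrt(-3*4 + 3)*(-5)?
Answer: -96307/30 + 2123*I/30 ≈ -3210.2 + 70.767*I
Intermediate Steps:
M = 3 - 15*I (M = 3 + sqrt(-12 + 3)*(-5) = 3 + sqrt(-9)*(-5) = 3 + (3*I)*(-5) = 3 - 15*I ≈ 3.0 - 15.0*I)
(-11/(12 + M) + 17)*(-193) = (-11/(12 + (3 - 15*I)) + 17)*(-193) = (-11*(15 + 15*I)/450 + 17)*(-193) = (17 - 11*(15 + 15*I)/450)*(-193) = -3281 + 2123*(15 + 15*I)/450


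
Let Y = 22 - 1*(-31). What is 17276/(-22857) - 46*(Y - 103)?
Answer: 52553824/22857 ≈ 2299.2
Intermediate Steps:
Y = 53 (Y = 22 + 31 = 53)
17276/(-22857) - 46*(Y - 103) = 17276/(-22857) - 46*(53 - 103) = 17276*(-1/22857) - 46*(-50) = -17276/22857 - 1*(-2300) = -17276/22857 + 2300 = 52553824/22857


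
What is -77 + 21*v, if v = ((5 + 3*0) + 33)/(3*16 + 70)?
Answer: -4144/59 ≈ -70.237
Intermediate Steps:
v = 19/59 (v = ((5 + 0) + 33)/(48 + 70) = (5 + 33)/118 = 38*(1/118) = 19/59 ≈ 0.32203)
-77 + 21*v = -77 + 21*(19/59) = -77 + 399/59 = -4144/59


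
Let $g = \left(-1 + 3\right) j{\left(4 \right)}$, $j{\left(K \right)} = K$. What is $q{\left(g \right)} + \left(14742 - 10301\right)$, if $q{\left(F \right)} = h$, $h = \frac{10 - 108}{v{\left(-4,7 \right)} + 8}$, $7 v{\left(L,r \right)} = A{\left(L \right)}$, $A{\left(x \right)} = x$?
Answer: $\frac{115123}{26} \approx 4427.8$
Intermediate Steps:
$v{\left(L,r \right)} = \frac{L}{7}$
$g = 8$ ($g = \left(-1 + 3\right) 4 = 2 \cdot 4 = 8$)
$h = - \frac{343}{26}$ ($h = \frac{10 - 108}{\frac{1}{7} \left(-4\right) + 8} = - \frac{98}{- \frac{4}{7} + 8} = - \frac{98}{\frac{52}{7}} = \left(-98\right) \frac{7}{52} = - \frac{343}{26} \approx -13.192$)
$q{\left(F \right)} = - \frac{343}{26}$
$q{\left(g \right)} + \left(14742 - 10301\right) = - \frac{343}{26} + \left(14742 - 10301\right) = - \frac{343}{26} + 4441 = \frac{115123}{26}$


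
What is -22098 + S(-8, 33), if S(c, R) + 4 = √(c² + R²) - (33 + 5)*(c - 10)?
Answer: -21418 + √1153 ≈ -21384.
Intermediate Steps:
S(c, R) = 376 + √(R² + c²) - 38*c (S(c, R) = -4 + (√(c² + R²) - (33 + 5)*(c - 10)) = -4 + (√(R² + c²) - 38*(-10 + c)) = -4 + (√(R² + c²) - (-380 + 38*c)) = -4 + (√(R² + c²) + (380 - 38*c)) = -4 + (380 + √(R² + c²) - 38*c) = 376 + √(R² + c²) - 38*c)
-22098 + S(-8, 33) = -22098 + (376 + √(33² + (-8)²) - 38*(-8)) = -22098 + (376 + √(1089 + 64) + 304) = -22098 + (376 + √1153 + 304) = -22098 + (680 + √1153) = -21418 + √1153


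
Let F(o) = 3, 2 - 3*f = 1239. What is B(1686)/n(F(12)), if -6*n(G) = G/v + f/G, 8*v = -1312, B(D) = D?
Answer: 14931216/202895 ≈ 73.591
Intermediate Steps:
f = -1237/3 (f = ⅔ - ⅓*1239 = ⅔ - 413 = -1237/3 ≈ -412.33)
v = -164 (v = (⅛)*(-1312) = -164)
n(G) = G/984 + 1237/(18*G) (n(G) = -(G/(-164) - 1237/(3*G))/6 = -(G*(-1/164) - 1237/(3*G))/6 = -(-G/164 - 1237/(3*G))/6 = -(-1237/(3*G) - G/164)/6 = G/984 + 1237/(18*G))
B(1686)/n(F(12)) = 1686/((1/984)*3 + (1237/18)/3) = 1686/(1/328 + (1237/18)*(⅓)) = 1686/(1/328 + 1237/54) = 1686/(202895/8856) = 1686*(8856/202895) = 14931216/202895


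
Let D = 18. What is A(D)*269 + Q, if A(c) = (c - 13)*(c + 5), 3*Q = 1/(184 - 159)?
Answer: 2320126/75 ≈ 30935.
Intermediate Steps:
Q = 1/75 (Q = 1/(3*(184 - 159)) = (⅓)/25 = (⅓)*(1/25) = 1/75 ≈ 0.013333)
A(c) = (-13 + c)*(5 + c)
A(D)*269 + Q = (-65 + 18² - 8*18)*269 + 1/75 = (-65 + 324 - 144)*269 + 1/75 = 115*269 + 1/75 = 30935 + 1/75 = 2320126/75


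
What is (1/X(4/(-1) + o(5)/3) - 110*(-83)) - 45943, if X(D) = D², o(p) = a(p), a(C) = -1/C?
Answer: -136980948/3721 ≈ -36813.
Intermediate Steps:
o(p) = -1/p
(1/X(4/(-1) + o(5)/3) - 110*(-83)) - 45943 = (1/((4/(-1) - 1/5/3)²) - 110*(-83)) - 45943 = (1/((4*(-1) - 1*⅕*(⅓))²) + 9130) - 45943 = (1/((-4 - ⅕*⅓)²) + 9130) - 45943 = (1/((-4 - 1/15)²) + 9130) - 45943 = (1/((-61/15)²) + 9130) - 45943 = (1/(3721/225) + 9130) - 45943 = (225/3721 + 9130) - 45943 = 33972955/3721 - 45943 = -136980948/3721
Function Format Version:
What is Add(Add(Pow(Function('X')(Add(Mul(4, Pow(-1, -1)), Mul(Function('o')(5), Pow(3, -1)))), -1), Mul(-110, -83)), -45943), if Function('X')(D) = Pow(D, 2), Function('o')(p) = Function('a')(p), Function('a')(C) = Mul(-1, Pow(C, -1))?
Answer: Rational(-136980948, 3721) ≈ -36813.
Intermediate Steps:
Function('o')(p) = Mul(-1, Pow(p, -1))
Add(Add(Pow(Function('X')(Add(Mul(4, Pow(-1, -1)), Mul(Function('o')(5), Pow(3, -1)))), -1), Mul(-110, -83)), -45943) = Add(Add(Pow(Pow(Add(Mul(4, Pow(-1, -1)), Mul(Mul(-1, Pow(5, -1)), Pow(3, -1))), 2), -1), Mul(-110, -83)), -45943) = Add(Add(Pow(Pow(Add(Mul(4, -1), Mul(Mul(-1, Rational(1, 5)), Rational(1, 3))), 2), -1), 9130), -45943) = Add(Add(Pow(Pow(Add(-4, Mul(Rational(-1, 5), Rational(1, 3))), 2), -1), 9130), -45943) = Add(Add(Pow(Pow(Add(-4, Rational(-1, 15)), 2), -1), 9130), -45943) = Add(Add(Pow(Pow(Rational(-61, 15), 2), -1), 9130), -45943) = Add(Add(Pow(Rational(3721, 225), -1), 9130), -45943) = Add(Add(Rational(225, 3721), 9130), -45943) = Add(Rational(33972955, 3721), -45943) = Rational(-136980948, 3721)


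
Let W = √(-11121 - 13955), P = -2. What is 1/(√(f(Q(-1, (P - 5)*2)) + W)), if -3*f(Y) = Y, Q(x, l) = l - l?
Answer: -√2*6269^(¾)*I^(3/2)/12538 ≈ 0.056192 - 0.056192*I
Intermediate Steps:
Q(x, l) = 0
W = 2*I*√6269 (W = √(-25076) = 2*I*√6269 ≈ 158.35*I)
f(Y) = -Y/3
1/(√(f(Q(-1, (P - 5)*2)) + W)) = 1/(√(-⅓*0 + 2*I*√6269)) = 1/(√(0 + 2*I*√6269)) = 1/(√(2*I*√6269)) = 1/(√2*6269^(¼)*√I) = -√2*6269^(¾)*I^(3/2)/12538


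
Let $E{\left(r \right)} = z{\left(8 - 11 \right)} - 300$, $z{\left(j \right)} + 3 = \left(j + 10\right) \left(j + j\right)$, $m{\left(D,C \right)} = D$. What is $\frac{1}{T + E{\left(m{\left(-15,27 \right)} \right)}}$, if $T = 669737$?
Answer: $\frac{1}{669392} \approx 1.4939 \cdot 10^{-6}$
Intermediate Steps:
$z{\left(j \right)} = -3 + 2 j \left(10 + j\right)$ ($z{\left(j \right)} = -3 + \left(j + 10\right) \left(j + j\right) = -3 + \left(10 + j\right) 2 j = -3 + 2 j \left(10 + j\right)$)
$E{\left(r \right)} = -345$ ($E{\left(r \right)} = \left(-3 + 2 \left(8 - 11\right)^{2} + 20 \left(8 - 11\right)\right) - 300 = \left(-3 + 2 \left(-3\right)^{2} + 20 \left(-3\right)\right) - 300 = \left(-3 + 2 \cdot 9 - 60\right) - 300 = \left(-3 + 18 - 60\right) - 300 = -45 - 300 = -345$)
$\frac{1}{T + E{\left(m{\left(-15,27 \right)} \right)}} = \frac{1}{669737 - 345} = \frac{1}{669392}$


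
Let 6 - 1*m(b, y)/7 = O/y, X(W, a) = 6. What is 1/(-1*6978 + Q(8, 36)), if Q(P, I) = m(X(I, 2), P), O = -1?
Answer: -8/55481 ≈ -0.00014419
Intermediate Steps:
m(b, y) = 42 + 7/y (m(b, y) = 42 - (-7)/y = 42 + 7/y)
Q(P, I) = 42 + 7/P
1/(-1*6978 + Q(8, 36)) = 1/(-1*6978 + (42 + 7/8)) = 1/(-6978 + (42 + 7*(⅛))) = 1/(-6978 + (42 + 7/8)) = 1/(-6978 + 343/8) = 1/(-55481/8) = -8/55481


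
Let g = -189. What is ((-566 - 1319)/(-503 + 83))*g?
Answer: -3393/4 ≈ -848.25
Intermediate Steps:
((-566 - 1319)/(-503 + 83))*g = ((-566 - 1319)/(-503 + 83))*(-189) = -1885/(-420)*(-189) = -1885*(-1/420)*(-189) = (377/84)*(-189) = -3393/4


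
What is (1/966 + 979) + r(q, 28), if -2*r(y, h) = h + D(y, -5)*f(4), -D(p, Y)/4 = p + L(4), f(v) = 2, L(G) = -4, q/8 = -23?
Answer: 205759/966 ≈ 213.00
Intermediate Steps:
q = -184 (q = 8*(-23) = -184)
D(p, Y) = 16 - 4*p (D(p, Y) = -4*(p - 4) = -4*(-4 + p) = 16 - 4*p)
r(y, h) = -16 + 4*y - h/2 (r(y, h) = -(h + (16 - 4*y)*2)/2 = -(h + (32 - 8*y))/2 = -(32 + h - 8*y)/2 = -16 + 4*y - h/2)
(1/966 + 979) + r(q, 28) = (1/966 + 979) + (-16 + 4*(-184) - ½*28) = (1/966 + 979) + (-16 - 736 - 14) = 945715/966 - 766 = 205759/966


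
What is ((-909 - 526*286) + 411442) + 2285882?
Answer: 2545979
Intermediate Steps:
((-909 - 526*286) + 411442) + 2285882 = ((-909 - 150436) + 411442) + 2285882 = (-151345 + 411442) + 2285882 = 260097 + 2285882 = 2545979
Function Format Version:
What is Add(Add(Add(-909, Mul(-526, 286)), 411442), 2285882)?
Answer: 2545979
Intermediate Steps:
Add(Add(Add(-909, Mul(-526, 286)), 411442), 2285882) = Add(Add(Add(-909, -150436), 411442), 2285882) = Add(Add(-151345, 411442), 2285882) = Add(260097, 2285882) = 2545979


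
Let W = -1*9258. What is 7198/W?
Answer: -3599/4629 ≈ -0.77749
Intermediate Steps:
W = -9258
7198/W = 7198/(-9258) = 7198*(-1/9258) = -3599/4629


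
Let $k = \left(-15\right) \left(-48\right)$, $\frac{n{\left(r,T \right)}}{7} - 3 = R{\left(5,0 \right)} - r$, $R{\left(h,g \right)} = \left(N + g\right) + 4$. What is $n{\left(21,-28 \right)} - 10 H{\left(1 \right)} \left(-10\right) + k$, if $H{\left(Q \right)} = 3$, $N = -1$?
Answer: $-30780$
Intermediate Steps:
$R{\left(h,g \right)} = 3 + g$ ($R{\left(h,g \right)} = \left(-1 + g\right) + 4 = 3 + g$)
$n{\left(r,T \right)} = 42 - 7 r$ ($n{\left(r,T \right)} = 21 + 7 \left(\left(3 + 0\right) - r\right) = 21 + 7 \left(3 - r\right) = 21 - \left(-21 + 7 r\right) = 42 - 7 r$)
$k = 720$
$n{\left(21,-28 \right)} - 10 H{\left(1 \right)} \left(-10\right) + k = \left(42 - 147\right) \left(-10\right) 3 \left(-10\right) + 720 = \left(42 - 147\right) \left(\left(-30\right) \left(-10\right)\right) + 720 = \left(-105\right) 300 + 720 = -31500 + 720 = -30780$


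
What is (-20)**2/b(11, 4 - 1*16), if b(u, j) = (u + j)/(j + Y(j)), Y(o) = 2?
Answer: 4000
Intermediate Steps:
b(u, j) = (j + u)/(2 + j) (b(u, j) = (u + j)/(j + 2) = (j + u)/(2 + j))
(-20)**2/b(11, 4 - 1*16) = (-20)**2/((((4 - 1*16) + 11)/(2 + (4 - 1*16)))) = 400/((((4 - 16) + 11)/(2 + (4 - 16)))) = 400/(((-12 + 11)/(2 - 12))) = 400/((-1/(-10))) = 400/((-1/10*(-1))) = 400/(1/10) = 400*10 = 4000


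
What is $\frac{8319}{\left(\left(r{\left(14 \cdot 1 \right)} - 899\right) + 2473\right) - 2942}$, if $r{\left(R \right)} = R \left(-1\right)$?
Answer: $- \frac{8319}{1382} \approx -6.0195$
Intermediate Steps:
$r{\left(R \right)} = - R$
$\frac{8319}{\left(\left(r{\left(14 \cdot 1 \right)} - 899\right) + 2473\right) - 2942} = \frac{8319}{\left(\left(- 14 \cdot 1 - 899\right) + 2473\right) - 2942} = \frac{8319}{\left(\left(\left(-1\right) 14 - 899\right) + 2473\right) - 2942} = \frac{8319}{\left(\left(-14 - 899\right) + 2473\right) - 2942} = \frac{8319}{\left(-913 + 2473\right) - 2942} = \frac{8319}{1560 - 2942} = \frac{8319}{-1382} = 8319 \left(- \frac{1}{1382}\right) = - \frac{8319}{1382}$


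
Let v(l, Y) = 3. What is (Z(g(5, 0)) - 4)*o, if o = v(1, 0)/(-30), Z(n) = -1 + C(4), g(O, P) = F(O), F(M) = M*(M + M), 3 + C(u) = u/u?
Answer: 7/10 ≈ 0.70000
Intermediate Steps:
C(u) = -2 (C(u) = -3 + u/u = -3 + 1 = -2)
F(M) = 2*M**2 (F(M) = M*(2*M) = 2*M**2)
g(O, P) = 2*O**2
Z(n) = -3 (Z(n) = -1 - 2 = -3)
o = -1/10 (o = 3/(-30) = 3*(-1/30) = -1/10 ≈ -0.10000)
(Z(g(5, 0)) - 4)*o = (-3 - 4)*(-1/10) = -7*(-1/10) = 7/10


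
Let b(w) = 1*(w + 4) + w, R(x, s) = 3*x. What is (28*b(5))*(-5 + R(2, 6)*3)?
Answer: 5096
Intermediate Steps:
b(w) = 4 + 2*w (b(w) = 1*(4 + w) + w = (4 + w) + w = 4 + 2*w)
(28*b(5))*(-5 + R(2, 6)*3) = (28*(4 + 2*5))*(-5 + (3*2)*3) = (28*(4 + 10))*(-5 + 6*3) = (28*14)*(-5 + 18) = 392*13 = 5096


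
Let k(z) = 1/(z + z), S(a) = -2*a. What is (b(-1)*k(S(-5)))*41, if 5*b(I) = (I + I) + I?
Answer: -123/100 ≈ -1.2300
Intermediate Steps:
b(I) = 3*I/5 (b(I) = ((I + I) + I)/5 = (2*I + I)/5 = (3*I)/5 = 3*I/5)
k(z) = 1/(2*z)
(b(-1)*k(S(-5)))*41 = (((⅗)*(-1))*(1/(2*((-2*(-5))))))*41 = -3/(10*10)*41 = -⅗*1/20*41 = -3/100*41 = -123/100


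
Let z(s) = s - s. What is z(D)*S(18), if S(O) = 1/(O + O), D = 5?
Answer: 0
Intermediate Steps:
S(O) = 1/(2*O)
z(s) = 0
z(D)*S(18) = 0*((½)/18) = 0*((½)*(1/18)) = 0*(1/36) = 0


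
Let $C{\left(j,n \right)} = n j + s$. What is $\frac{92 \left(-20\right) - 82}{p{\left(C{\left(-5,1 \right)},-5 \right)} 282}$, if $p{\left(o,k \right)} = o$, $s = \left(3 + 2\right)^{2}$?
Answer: $- \frac{961}{2820} \approx -0.34078$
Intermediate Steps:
$s = 25$ ($s = 5^{2} = 25$)
$C{\left(j,n \right)} = 25 + j n$ ($C{\left(j,n \right)} = n j + 25 = j n + 25 = 25 + j n$)
$\frac{92 \left(-20\right) - 82}{p{\left(C{\left(-5,1 \right)},-5 \right)} 282} = \frac{92 \left(-20\right) - 82}{\left(25 - 5\right) 282} = \frac{-1840 - 82}{\left(25 - 5\right) 282} = - \frac{1922}{20 \cdot 282} = - \frac{1922}{5640} = \left(-1922\right) \frac{1}{5640} = - \frac{961}{2820}$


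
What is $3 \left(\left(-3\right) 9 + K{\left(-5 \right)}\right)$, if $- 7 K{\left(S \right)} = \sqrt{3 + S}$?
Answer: $-81 - \frac{3 i \sqrt{2}}{7} \approx -81.0 - 0.60609 i$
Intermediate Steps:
$K{\left(S \right)} = - \frac{\sqrt{3 + S}}{7}$
$3 \left(\left(-3\right) 9 + K{\left(-5 \right)}\right) = 3 \left(\left(-3\right) 9 - \frac{\sqrt{3 - 5}}{7}\right) = 3 \left(-27 - \frac{\sqrt{-2}}{7}\right) = 3 \left(-27 - \frac{i \sqrt{2}}{7}\right) = -81 - \frac{3 i \sqrt{2}}{7}$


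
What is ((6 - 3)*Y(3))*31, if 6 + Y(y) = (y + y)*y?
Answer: 1116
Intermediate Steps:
Y(y) = -6 + 2*y**2 (Y(y) = -6 + (y + y)*y = -6 + (2*y)*y = -6 + 2*y**2)
((6 - 3)*Y(3))*31 = ((6 - 3)*(-6 + 2*3**2))*31 = (3*(-6 + 2*9))*31 = (3*(-6 + 18))*31 = (3*12)*31 = 36*31 = 1116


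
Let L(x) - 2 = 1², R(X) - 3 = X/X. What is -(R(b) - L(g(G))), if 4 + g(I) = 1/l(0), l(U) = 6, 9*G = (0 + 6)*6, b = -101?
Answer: -1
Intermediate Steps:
G = 4 (G = ((0 + 6)*6)/9 = (6*6)/9 = (⅑)*36 = 4)
R(X) = 4 (R(X) = 3 + X/X = 3 + 1 = 4)
g(I) = -23/6 (g(I) = -4 + 1/6 = -4 + ⅙ = -23/6)
L(x) = 3 (L(x) = 2 + 1² = 2 + 1 = 3)
-(R(b) - L(g(G))) = -(4 - 1*3) = -(4 - 3) = -1*1 = -1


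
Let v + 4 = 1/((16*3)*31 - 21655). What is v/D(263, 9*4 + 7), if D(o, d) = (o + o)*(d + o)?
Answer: -80669/3245999652 ≈ -2.4852e-5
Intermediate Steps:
D(o, d) = 2*o*(d + o) (D(o, d) = (2*o)*(d + o) = 2*o*(d + o))
v = -80669/20167 (v = -4 + 1/((16*3)*31 - 21655) = -4 + 1/(48*31 - 21655) = -4 + 1/(1488 - 21655) = -4 + 1/(-20167) = -4 - 1/20167 = -80669/20167 ≈ -4.0000)
v/D(263, 9*4 + 7) = -80669*1/(526*((9*4 + 7) + 263))/20167 = -80669*1/(526*((36 + 7) + 263))/20167 = -80669*1/(526*(43 + 263))/20167 = -80669/(20167*(2*263*306)) = -80669/20167/160956 = -80669/20167*1/160956 = -80669/3245999652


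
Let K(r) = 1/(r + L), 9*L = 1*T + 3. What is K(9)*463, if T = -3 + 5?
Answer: 4167/86 ≈ 48.453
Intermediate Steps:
T = 2
L = 5/9 (L = (1*2 + 3)/9 = (2 + 3)/9 = (⅑)*5 = 5/9 ≈ 0.55556)
K(r) = 1/(5/9 + r) (K(r) = 1/(r + 5/9) = 1/(5/9 + r))
K(9)*463 = (9/(5 + 9*9))*463 = (9/(5 + 81))*463 = (9/86)*463 = 4167/86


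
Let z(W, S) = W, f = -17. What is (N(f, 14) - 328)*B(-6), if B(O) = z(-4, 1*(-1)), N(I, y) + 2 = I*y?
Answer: 2272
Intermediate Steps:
N(I, y) = -2 + I*y
B(O) = -4
(N(f, 14) - 328)*B(-6) = ((-2 - 17*14) - 328)*(-4) = ((-2 - 238) - 328)*(-4) = (-240 - 328)*(-4) = -568*(-4) = 2272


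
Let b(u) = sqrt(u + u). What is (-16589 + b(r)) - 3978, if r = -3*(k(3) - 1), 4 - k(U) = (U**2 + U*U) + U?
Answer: -20567 + 6*sqrt(3) ≈ -20557.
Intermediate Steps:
k(U) = 4 - U - 2*U**2 (k(U) = 4 - ((U**2 + U*U) + U) = 4 - ((U**2 + U**2) + U) = 4 - (2*U**2 + U) = 4 - (U + 2*U**2) = 4 + (-U - 2*U**2) = 4 - U - 2*U**2)
r = 54 (r = -3*((4 - 1*3 - 2*3**2) - 1) = -3*((4 - 3 - 2*9) - 1) = -3*((4 - 3 - 18) - 1) = -3*(-17 - 1) = -3*(-18) = 54)
b(u) = sqrt(2)*sqrt(u) (b(u) = sqrt(2*u) = sqrt(2)*sqrt(u))
(-16589 + b(r)) - 3978 = (-16589 + sqrt(2)*sqrt(54)) - 3978 = (-16589 + sqrt(2)*(3*sqrt(6))) - 3978 = (-16589 + 6*sqrt(3)) - 3978 = -20567 + 6*sqrt(3)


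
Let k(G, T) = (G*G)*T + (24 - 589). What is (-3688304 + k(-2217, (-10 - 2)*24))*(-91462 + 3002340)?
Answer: -4131218485801878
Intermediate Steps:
k(G, T) = -565 + T*G**2 (k(G, T) = G**2*T - 565 = T*G**2 - 565 = -565 + T*G**2)
(-3688304 + k(-2217, (-10 - 2)*24))*(-91462 + 3002340) = (-3688304 + (-565 + ((-10 - 2)*24)*(-2217)**2))*(-91462 + 3002340) = (-3688304 + (-565 - 12*24*4915089))*2910878 = (-3688304 + (-565 - 288*4915089))*2910878 = (-3688304 + (-565 - 1415545632))*2910878 = (-3688304 - 1415546197)*2910878 = -1419234501*2910878 = -4131218485801878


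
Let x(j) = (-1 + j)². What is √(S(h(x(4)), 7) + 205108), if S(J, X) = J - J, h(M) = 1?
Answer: 2*√51277 ≈ 452.89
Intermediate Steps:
S(J, X) = 0
√(S(h(x(4)), 7) + 205108) = √(0 + 205108) = √205108 = 2*√51277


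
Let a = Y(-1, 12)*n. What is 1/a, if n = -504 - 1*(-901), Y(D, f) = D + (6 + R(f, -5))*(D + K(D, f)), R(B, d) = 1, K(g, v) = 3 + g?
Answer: 1/2382 ≈ 0.00041982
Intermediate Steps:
Y(D, f) = 21 + 15*D (Y(D, f) = D + (6 + 1)*(D + (3 + D)) = D + 7*(3 + 2*D) = D + (21 + 14*D) = 21 + 15*D)
n = 397 (n = -504 + 901 = 397)
a = 2382 (a = (21 + 15*(-1))*397 = (21 - 15)*397 = 6*397 = 2382)
1/a = 1/2382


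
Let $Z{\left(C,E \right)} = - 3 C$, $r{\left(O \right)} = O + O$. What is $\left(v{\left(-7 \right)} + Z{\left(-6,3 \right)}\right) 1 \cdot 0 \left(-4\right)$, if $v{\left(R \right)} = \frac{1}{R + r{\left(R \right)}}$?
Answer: $0$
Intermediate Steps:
$r{\left(O \right)} = 2 O$
$v{\left(R \right)} = \frac{1}{3 R}$ ($v{\left(R \right)} = \frac{1}{R + 2 R} = \frac{1}{3 R}$)
$\left(v{\left(-7 \right)} + Z{\left(-6,3 \right)}\right) 1 \cdot 0 \left(-4\right) = \left(\frac{1}{3 \left(-7\right)} - -18\right) 1 \cdot 0 \left(-4\right) = \left(\frac{1}{3} \left(- \frac{1}{7}\right) + 18\right) 0 \left(-4\right) = \left(- \frac{1}{21} + 18\right) 0 = \frac{377}{21} \cdot 0 = 0$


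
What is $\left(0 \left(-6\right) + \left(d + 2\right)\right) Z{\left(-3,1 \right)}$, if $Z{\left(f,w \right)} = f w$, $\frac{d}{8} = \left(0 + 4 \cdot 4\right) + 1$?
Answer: $-414$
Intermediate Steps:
$d = 136$ ($d = 8 \left(\left(0 + 4 \cdot 4\right) + 1\right) = 8 \left(\left(0 + 16\right) + 1\right) = 8 \left(16 + 1\right) = 8 \cdot 17 = 136$)
$\left(0 \left(-6\right) + \left(d + 2\right)\right) Z{\left(-3,1 \right)} = \left(0 \left(-6\right) + \left(136 + 2\right)\right) \left(\left(-3\right) 1\right) = \left(0 + 138\right) \left(-3\right) = 138 \left(-3\right) = -414$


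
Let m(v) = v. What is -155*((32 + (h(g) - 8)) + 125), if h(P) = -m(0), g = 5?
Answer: -23095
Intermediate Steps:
h(P) = 0 (h(P) = -1*0 = 0)
-155*((32 + (h(g) - 8)) + 125) = -155*((32 + (0 - 8)) + 125) = -155*((32 - 8) + 125) = -155*(24 + 125) = -155*149 = -23095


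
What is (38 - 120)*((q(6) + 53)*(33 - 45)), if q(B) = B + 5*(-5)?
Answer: 33456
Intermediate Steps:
q(B) = -25 + B (q(B) = B - 25 = -25 + B)
(38 - 120)*((q(6) + 53)*(33 - 45)) = (38 - 120)*(((-25 + 6) + 53)*(33 - 45)) = -82*(-19 + 53)*(-12) = -2788*(-12) = -82*(-408) = 33456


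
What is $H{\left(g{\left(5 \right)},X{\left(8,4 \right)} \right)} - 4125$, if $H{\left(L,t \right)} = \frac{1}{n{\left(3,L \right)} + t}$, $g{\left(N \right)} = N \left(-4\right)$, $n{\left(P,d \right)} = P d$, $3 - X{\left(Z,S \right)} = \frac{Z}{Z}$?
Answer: $- \frac{239251}{58} \approx -4125.0$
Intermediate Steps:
$X{\left(Z,S \right)} = 2$ ($X{\left(Z,S \right)} = 3 - \frac{Z}{Z} = 3 - 1 = 2$)
$g{\left(N \right)} = - 4 N$
$H{\left(L,t \right)} = \frac{1}{t + 3 L}$ ($H{\left(L,t \right)} = \frac{1}{3 L + t} = \frac{1}{t + 3 L}$)
$H{\left(g{\left(5 \right)},X{\left(8,4 \right)} \right)} - 4125 = \frac{1}{2 + 3 \left(\left(-4\right) 5\right)} - 4125 = \frac{1}{2 + 3 \left(-20\right)} - 4125 = \frac{1}{2 - 60} - 4125 = \frac{1}{-58} - 4125 = - \frac{1}{58} - 4125 = - \frac{239251}{58}$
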